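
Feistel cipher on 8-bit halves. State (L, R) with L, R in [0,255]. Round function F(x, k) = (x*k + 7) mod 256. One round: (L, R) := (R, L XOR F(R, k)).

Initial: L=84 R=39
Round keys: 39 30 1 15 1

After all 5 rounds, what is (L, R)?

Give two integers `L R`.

Round 1 (k=39): L=39 R=172
Round 2 (k=30): L=172 R=8
Round 3 (k=1): L=8 R=163
Round 4 (k=15): L=163 R=156
Round 5 (k=1): L=156 R=0

Answer: 156 0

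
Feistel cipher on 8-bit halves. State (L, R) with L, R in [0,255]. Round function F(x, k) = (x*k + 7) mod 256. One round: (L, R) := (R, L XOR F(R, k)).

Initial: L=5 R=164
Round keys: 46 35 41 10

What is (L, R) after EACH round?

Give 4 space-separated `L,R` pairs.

Round 1 (k=46): L=164 R=122
Round 2 (k=35): L=122 R=17
Round 3 (k=41): L=17 R=186
Round 4 (k=10): L=186 R=90

Answer: 164,122 122,17 17,186 186,90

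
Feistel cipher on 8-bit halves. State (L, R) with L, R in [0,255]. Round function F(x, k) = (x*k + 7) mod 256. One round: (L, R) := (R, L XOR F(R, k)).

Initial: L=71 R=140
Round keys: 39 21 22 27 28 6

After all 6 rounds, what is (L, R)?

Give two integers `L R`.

Round 1 (k=39): L=140 R=28
Round 2 (k=21): L=28 R=223
Round 3 (k=22): L=223 R=45
Round 4 (k=27): L=45 R=25
Round 5 (k=28): L=25 R=238
Round 6 (k=6): L=238 R=130

Answer: 238 130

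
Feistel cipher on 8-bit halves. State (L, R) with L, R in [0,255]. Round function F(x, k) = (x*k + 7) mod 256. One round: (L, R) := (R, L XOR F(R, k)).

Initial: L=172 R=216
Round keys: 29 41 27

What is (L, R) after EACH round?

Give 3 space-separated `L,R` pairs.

Round 1 (k=29): L=216 R=211
Round 2 (k=41): L=211 R=10
Round 3 (k=27): L=10 R=198

Answer: 216,211 211,10 10,198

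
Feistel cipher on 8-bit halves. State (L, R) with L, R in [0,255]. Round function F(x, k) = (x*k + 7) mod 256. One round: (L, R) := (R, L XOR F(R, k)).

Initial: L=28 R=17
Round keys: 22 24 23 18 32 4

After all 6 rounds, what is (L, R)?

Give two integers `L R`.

Answer: 15 154

Derivation:
Round 1 (k=22): L=17 R=97
Round 2 (k=24): L=97 R=14
Round 3 (k=23): L=14 R=40
Round 4 (k=18): L=40 R=217
Round 5 (k=32): L=217 R=15
Round 6 (k=4): L=15 R=154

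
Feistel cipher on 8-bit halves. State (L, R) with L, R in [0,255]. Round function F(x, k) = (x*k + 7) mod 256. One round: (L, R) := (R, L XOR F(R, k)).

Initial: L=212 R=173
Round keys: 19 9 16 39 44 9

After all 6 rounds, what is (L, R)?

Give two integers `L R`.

Answer: 162 55

Derivation:
Round 1 (k=19): L=173 R=10
Round 2 (k=9): L=10 R=204
Round 3 (k=16): L=204 R=205
Round 4 (k=39): L=205 R=142
Round 5 (k=44): L=142 R=162
Round 6 (k=9): L=162 R=55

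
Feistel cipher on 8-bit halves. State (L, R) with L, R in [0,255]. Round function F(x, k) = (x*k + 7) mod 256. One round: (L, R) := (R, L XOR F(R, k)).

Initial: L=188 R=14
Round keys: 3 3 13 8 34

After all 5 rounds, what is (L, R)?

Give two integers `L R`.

Answer: 247 127

Derivation:
Round 1 (k=3): L=14 R=141
Round 2 (k=3): L=141 R=160
Round 3 (k=13): L=160 R=170
Round 4 (k=8): L=170 R=247
Round 5 (k=34): L=247 R=127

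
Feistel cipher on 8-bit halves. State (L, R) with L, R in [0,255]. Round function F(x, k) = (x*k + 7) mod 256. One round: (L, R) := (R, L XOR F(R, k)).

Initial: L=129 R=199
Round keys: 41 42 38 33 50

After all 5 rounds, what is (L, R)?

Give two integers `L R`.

Round 1 (k=41): L=199 R=103
Round 2 (k=42): L=103 R=42
Round 3 (k=38): L=42 R=36
Round 4 (k=33): L=36 R=129
Round 5 (k=50): L=129 R=29

Answer: 129 29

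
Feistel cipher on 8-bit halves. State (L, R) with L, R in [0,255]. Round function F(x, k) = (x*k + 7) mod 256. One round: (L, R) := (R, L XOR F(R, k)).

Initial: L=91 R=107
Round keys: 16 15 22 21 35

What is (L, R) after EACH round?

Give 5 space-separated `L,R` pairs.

Round 1 (k=16): L=107 R=236
Round 2 (k=15): L=236 R=176
Round 3 (k=22): L=176 R=203
Round 4 (k=21): L=203 R=30
Round 5 (k=35): L=30 R=234

Answer: 107,236 236,176 176,203 203,30 30,234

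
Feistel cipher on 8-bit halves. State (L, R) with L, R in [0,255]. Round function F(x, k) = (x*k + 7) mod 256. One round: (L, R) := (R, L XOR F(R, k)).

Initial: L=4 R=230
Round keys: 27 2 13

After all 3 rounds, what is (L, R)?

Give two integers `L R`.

Answer: 71 239

Derivation:
Round 1 (k=27): L=230 R=77
Round 2 (k=2): L=77 R=71
Round 3 (k=13): L=71 R=239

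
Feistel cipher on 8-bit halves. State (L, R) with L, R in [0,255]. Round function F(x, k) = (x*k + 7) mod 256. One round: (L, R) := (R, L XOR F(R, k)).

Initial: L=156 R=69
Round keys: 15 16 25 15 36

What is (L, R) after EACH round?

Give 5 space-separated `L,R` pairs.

Answer: 69,142 142,162 162,87 87,130 130,24

Derivation:
Round 1 (k=15): L=69 R=142
Round 2 (k=16): L=142 R=162
Round 3 (k=25): L=162 R=87
Round 4 (k=15): L=87 R=130
Round 5 (k=36): L=130 R=24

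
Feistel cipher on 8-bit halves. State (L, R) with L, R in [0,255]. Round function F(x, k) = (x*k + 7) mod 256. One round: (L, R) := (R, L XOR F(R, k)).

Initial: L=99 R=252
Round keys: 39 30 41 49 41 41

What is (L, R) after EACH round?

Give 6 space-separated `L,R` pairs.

Round 1 (k=39): L=252 R=8
Round 2 (k=30): L=8 R=11
Round 3 (k=41): L=11 R=194
Round 4 (k=49): L=194 R=34
Round 5 (k=41): L=34 R=187
Round 6 (k=41): L=187 R=216

Answer: 252,8 8,11 11,194 194,34 34,187 187,216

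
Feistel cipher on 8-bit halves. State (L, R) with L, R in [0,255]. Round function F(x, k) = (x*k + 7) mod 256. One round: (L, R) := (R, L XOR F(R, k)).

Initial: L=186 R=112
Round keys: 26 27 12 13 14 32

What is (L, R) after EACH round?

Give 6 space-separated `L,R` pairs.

Round 1 (k=26): L=112 R=221
Round 2 (k=27): L=221 R=38
Round 3 (k=12): L=38 R=18
Round 4 (k=13): L=18 R=215
Round 5 (k=14): L=215 R=219
Round 6 (k=32): L=219 R=176

Answer: 112,221 221,38 38,18 18,215 215,219 219,176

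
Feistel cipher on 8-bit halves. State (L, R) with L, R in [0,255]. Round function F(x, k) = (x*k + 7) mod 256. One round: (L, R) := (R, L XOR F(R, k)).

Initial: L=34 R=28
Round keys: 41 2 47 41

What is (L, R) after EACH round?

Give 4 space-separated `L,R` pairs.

Answer: 28,161 161,85 85,3 3,215

Derivation:
Round 1 (k=41): L=28 R=161
Round 2 (k=2): L=161 R=85
Round 3 (k=47): L=85 R=3
Round 4 (k=41): L=3 R=215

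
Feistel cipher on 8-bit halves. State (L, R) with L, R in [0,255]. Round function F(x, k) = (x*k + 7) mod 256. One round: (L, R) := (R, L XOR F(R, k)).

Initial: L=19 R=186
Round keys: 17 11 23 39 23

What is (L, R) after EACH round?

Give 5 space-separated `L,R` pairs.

Answer: 186,114 114,87 87,170 170,186 186,23

Derivation:
Round 1 (k=17): L=186 R=114
Round 2 (k=11): L=114 R=87
Round 3 (k=23): L=87 R=170
Round 4 (k=39): L=170 R=186
Round 5 (k=23): L=186 R=23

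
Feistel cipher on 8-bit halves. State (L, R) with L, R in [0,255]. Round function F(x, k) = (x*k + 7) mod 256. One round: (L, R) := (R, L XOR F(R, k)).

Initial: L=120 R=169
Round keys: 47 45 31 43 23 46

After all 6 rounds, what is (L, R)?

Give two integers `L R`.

Answer: 80 93

Derivation:
Round 1 (k=47): L=169 R=118
Round 2 (k=45): L=118 R=108
Round 3 (k=31): L=108 R=109
Round 4 (k=43): L=109 R=58
Round 5 (k=23): L=58 R=80
Round 6 (k=46): L=80 R=93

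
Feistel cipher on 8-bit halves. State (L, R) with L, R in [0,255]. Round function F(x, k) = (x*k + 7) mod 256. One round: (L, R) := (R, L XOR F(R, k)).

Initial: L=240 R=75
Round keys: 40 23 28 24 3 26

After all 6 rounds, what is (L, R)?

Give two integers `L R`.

Round 1 (k=40): L=75 R=79
Round 2 (k=23): L=79 R=107
Round 3 (k=28): L=107 R=244
Round 4 (k=24): L=244 R=140
Round 5 (k=3): L=140 R=95
Round 6 (k=26): L=95 R=33

Answer: 95 33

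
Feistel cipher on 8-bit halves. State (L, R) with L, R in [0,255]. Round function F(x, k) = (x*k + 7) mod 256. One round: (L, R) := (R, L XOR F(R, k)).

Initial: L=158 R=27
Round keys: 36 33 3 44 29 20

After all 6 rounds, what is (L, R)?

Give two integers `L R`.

Answer: 202 115

Derivation:
Round 1 (k=36): L=27 R=77
Round 2 (k=33): L=77 R=239
Round 3 (k=3): L=239 R=153
Round 4 (k=44): L=153 R=188
Round 5 (k=29): L=188 R=202
Round 6 (k=20): L=202 R=115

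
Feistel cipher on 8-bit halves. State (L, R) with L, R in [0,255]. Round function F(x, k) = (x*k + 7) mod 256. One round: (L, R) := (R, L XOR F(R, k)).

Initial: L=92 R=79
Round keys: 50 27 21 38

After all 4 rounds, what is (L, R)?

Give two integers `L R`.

Round 1 (k=50): L=79 R=41
Round 2 (k=27): L=41 R=21
Round 3 (k=21): L=21 R=233
Round 4 (k=38): L=233 R=136

Answer: 233 136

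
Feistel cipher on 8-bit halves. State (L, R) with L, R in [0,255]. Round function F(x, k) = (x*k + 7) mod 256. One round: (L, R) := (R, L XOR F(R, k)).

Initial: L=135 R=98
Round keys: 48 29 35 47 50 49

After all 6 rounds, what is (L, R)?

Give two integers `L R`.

Round 1 (k=48): L=98 R=224
Round 2 (k=29): L=224 R=5
Round 3 (k=35): L=5 R=86
Round 4 (k=47): L=86 R=212
Round 5 (k=50): L=212 R=57
Round 6 (k=49): L=57 R=36

Answer: 57 36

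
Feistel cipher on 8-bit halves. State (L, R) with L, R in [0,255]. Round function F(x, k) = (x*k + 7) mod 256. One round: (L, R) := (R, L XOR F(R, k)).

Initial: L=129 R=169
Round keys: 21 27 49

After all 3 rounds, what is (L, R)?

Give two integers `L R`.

Round 1 (k=21): L=169 R=101
Round 2 (k=27): L=101 R=7
Round 3 (k=49): L=7 R=59

Answer: 7 59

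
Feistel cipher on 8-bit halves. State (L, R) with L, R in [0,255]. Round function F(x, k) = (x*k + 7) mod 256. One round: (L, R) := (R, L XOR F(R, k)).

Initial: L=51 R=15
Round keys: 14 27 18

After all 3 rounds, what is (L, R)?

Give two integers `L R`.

Answer: 186 241

Derivation:
Round 1 (k=14): L=15 R=234
Round 2 (k=27): L=234 R=186
Round 3 (k=18): L=186 R=241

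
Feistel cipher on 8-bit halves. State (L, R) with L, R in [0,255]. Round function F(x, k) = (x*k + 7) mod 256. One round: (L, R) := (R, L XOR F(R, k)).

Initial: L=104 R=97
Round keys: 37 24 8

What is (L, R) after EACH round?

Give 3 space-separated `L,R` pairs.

Answer: 97,100 100,6 6,83

Derivation:
Round 1 (k=37): L=97 R=100
Round 2 (k=24): L=100 R=6
Round 3 (k=8): L=6 R=83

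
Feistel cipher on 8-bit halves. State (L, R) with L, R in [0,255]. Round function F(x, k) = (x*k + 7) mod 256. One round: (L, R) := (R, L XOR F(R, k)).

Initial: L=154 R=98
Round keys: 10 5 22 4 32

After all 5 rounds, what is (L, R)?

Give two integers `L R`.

Round 1 (k=10): L=98 R=65
Round 2 (k=5): L=65 R=46
Round 3 (k=22): L=46 R=186
Round 4 (k=4): L=186 R=193
Round 5 (k=32): L=193 R=157

Answer: 193 157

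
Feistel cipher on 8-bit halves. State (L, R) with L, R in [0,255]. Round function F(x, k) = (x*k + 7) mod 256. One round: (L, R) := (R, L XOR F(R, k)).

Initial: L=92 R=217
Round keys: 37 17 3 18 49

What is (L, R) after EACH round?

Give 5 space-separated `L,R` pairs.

Round 1 (k=37): L=217 R=56
Round 2 (k=17): L=56 R=102
Round 3 (k=3): L=102 R=1
Round 4 (k=18): L=1 R=127
Round 5 (k=49): L=127 R=87

Answer: 217,56 56,102 102,1 1,127 127,87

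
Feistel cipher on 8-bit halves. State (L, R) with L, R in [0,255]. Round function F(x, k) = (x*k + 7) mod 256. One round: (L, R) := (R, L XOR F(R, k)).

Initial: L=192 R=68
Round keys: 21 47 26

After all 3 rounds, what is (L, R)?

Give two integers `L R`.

Round 1 (k=21): L=68 R=91
Round 2 (k=47): L=91 R=248
Round 3 (k=26): L=248 R=108

Answer: 248 108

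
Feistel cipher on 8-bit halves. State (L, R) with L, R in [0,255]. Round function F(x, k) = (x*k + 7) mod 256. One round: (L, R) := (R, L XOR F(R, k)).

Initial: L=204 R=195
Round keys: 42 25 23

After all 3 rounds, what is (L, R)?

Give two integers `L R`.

Answer: 107 109

Derivation:
Round 1 (k=42): L=195 R=201
Round 2 (k=25): L=201 R=107
Round 3 (k=23): L=107 R=109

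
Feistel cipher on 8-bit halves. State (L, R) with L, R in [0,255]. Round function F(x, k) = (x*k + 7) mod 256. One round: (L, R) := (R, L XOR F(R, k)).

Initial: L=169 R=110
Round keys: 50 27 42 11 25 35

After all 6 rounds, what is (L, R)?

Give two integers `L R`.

Answer: 233 229

Derivation:
Round 1 (k=50): L=110 R=42
Round 2 (k=27): L=42 R=27
Round 3 (k=42): L=27 R=95
Round 4 (k=11): L=95 R=7
Round 5 (k=25): L=7 R=233
Round 6 (k=35): L=233 R=229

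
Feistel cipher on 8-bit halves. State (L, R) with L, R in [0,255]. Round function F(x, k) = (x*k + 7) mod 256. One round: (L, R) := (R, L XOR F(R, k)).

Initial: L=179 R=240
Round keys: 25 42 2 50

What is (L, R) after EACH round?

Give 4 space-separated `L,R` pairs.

Round 1 (k=25): L=240 R=196
Round 2 (k=42): L=196 R=223
Round 3 (k=2): L=223 R=1
Round 4 (k=50): L=1 R=230

Answer: 240,196 196,223 223,1 1,230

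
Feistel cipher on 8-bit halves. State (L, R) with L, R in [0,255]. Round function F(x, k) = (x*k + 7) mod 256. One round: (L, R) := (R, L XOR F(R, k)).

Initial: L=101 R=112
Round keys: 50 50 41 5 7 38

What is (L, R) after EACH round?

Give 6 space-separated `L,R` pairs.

Answer: 112,130 130,27 27,216 216,36 36,219 219,173

Derivation:
Round 1 (k=50): L=112 R=130
Round 2 (k=50): L=130 R=27
Round 3 (k=41): L=27 R=216
Round 4 (k=5): L=216 R=36
Round 5 (k=7): L=36 R=219
Round 6 (k=38): L=219 R=173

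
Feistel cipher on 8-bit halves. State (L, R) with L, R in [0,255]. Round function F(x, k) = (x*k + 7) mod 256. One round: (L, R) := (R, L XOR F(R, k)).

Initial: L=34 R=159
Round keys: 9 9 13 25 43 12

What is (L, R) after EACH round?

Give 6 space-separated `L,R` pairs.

Answer: 159,188 188,60 60,175 175,34 34,18 18,253

Derivation:
Round 1 (k=9): L=159 R=188
Round 2 (k=9): L=188 R=60
Round 3 (k=13): L=60 R=175
Round 4 (k=25): L=175 R=34
Round 5 (k=43): L=34 R=18
Round 6 (k=12): L=18 R=253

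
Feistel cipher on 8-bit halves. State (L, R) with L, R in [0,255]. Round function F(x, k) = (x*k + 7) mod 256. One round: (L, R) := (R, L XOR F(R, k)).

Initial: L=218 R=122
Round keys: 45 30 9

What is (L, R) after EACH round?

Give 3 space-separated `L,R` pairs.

Answer: 122,163 163,91 91,153

Derivation:
Round 1 (k=45): L=122 R=163
Round 2 (k=30): L=163 R=91
Round 3 (k=9): L=91 R=153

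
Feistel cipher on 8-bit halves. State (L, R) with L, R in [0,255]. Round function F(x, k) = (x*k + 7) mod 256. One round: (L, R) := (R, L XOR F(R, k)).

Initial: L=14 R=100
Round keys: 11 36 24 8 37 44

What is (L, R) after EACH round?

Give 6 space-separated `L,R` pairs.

Round 1 (k=11): L=100 R=93
Round 2 (k=36): L=93 R=127
Round 3 (k=24): L=127 R=178
Round 4 (k=8): L=178 R=232
Round 5 (k=37): L=232 R=61
Round 6 (k=44): L=61 R=107

Answer: 100,93 93,127 127,178 178,232 232,61 61,107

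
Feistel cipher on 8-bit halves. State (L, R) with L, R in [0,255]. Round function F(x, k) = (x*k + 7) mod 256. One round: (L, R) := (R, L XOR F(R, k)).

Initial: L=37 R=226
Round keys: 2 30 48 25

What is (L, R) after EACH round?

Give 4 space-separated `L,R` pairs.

Answer: 226,238 238,9 9,89 89,177

Derivation:
Round 1 (k=2): L=226 R=238
Round 2 (k=30): L=238 R=9
Round 3 (k=48): L=9 R=89
Round 4 (k=25): L=89 R=177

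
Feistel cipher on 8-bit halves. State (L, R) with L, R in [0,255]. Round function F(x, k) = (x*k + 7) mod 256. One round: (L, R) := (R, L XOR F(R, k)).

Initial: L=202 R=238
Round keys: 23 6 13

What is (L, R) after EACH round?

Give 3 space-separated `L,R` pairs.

Answer: 238,163 163,55 55,113

Derivation:
Round 1 (k=23): L=238 R=163
Round 2 (k=6): L=163 R=55
Round 3 (k=13): L=55 R=113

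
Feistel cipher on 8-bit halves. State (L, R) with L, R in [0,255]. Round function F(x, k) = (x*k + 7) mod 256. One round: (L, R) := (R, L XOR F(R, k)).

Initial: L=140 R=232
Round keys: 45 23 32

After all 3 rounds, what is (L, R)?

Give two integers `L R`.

Round 1 (k=45): L=232 R=67
Round 2 (k=23): L=67 R=228
Round 3 (k=32): L=228 R=196

Answer: 228 196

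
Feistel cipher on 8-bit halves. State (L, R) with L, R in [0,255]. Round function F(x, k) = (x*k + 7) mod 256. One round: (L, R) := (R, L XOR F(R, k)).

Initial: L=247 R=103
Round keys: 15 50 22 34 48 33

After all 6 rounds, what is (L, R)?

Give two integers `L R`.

Answer: 35 231

Derivation:
Round 1 (k=15): L=103 R=231
Round 2 (k=50): L=231 R=66
Round 3 (k=22): L=66 R=84
Round 4 (k=34): L=84 R=109
Round 5 (k=48): L=109 R=35
Round 6 (k=33): L=35 R=231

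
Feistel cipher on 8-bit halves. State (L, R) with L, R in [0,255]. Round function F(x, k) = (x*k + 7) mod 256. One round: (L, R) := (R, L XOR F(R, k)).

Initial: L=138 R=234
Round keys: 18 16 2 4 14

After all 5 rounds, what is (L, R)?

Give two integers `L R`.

Answer: 58 195

Derivation:
Round 1 (k=18): L=234 R=241
Round 2 (k=16): L=241 R=253
Round 3 (k=2): L=253 R=240
Round 4 (k=4): L=240 R=58
Round 5 (k=14): L=58 R=195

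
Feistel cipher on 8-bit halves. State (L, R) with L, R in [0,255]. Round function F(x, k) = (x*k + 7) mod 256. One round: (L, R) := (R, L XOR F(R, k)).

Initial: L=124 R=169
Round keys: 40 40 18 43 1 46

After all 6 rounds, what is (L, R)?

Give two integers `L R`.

Answer: 88 134

Derivation:
Round 1 (k=40): L=169 R=19
Round 2 (k=40): L=19 R=86
Round 3 (k=18): L=86 R=0
Round 4 (k=43): L=0 R=81
Round 5 (k=1): L=81 R=88
Round 6 (k=46): L=88 R=134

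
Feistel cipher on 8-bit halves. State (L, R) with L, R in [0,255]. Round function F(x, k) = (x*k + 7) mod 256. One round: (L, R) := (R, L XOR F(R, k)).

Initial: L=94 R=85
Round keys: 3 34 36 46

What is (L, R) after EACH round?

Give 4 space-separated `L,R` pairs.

Round 1 (k=3): L=85 R=88
Round 2 (k=34): L=88 R=226
Round 3 (k=36): L=226 R=151
Round 4 (k=46): L=151 R=203

Answer: 85,88 88,226 226,151 151,203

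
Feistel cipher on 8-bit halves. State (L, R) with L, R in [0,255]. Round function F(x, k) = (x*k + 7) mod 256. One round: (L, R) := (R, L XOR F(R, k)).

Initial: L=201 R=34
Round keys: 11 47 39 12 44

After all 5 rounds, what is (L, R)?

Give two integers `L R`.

Round 1 (k=11): L=34 R=180
Round 2 (k=47): L=180 R=49
Round 3 (k=39): L=49 R=202
Round 4 (k=12): L=202 R=78
Round 5 (k=44): L=78 R=165

Answer: 78 165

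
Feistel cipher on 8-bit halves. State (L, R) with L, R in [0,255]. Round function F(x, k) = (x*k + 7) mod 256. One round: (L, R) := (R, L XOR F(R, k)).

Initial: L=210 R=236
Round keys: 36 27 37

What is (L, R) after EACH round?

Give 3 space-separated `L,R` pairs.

Round 1 (k=36): L=236 R=229
Round 2 (k=27): L=229 R=194
Round 3 (k=37): L=194 R=244

Answer: 236,229 229,194 194,244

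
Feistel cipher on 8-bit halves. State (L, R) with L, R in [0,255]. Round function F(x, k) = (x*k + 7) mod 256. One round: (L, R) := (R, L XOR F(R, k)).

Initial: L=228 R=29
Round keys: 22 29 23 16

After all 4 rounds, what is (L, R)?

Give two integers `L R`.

Answer: 39 110

Derivation:
Round 1 (k=22): L=29 R=97
Round 2 (k=29): L=97 R=25
Round 3 (k=23): L=25 R=39
Round 4 (k=16): L=39 R=110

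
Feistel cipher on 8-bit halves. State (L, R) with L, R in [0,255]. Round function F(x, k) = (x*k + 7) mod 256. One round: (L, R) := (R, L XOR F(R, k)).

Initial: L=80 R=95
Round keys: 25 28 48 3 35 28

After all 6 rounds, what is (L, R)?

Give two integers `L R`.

Round 1 (k=25): L=95 R=30
Round 2 (k=28): L=30 R=16
Round 3 (k=48): L=16 R=25
Round 4 (k=3): L=25 R=66
Round 5 (k=35): L=66 R=20
Round 6 (k=28): L=20 R=117

Answer: 20 117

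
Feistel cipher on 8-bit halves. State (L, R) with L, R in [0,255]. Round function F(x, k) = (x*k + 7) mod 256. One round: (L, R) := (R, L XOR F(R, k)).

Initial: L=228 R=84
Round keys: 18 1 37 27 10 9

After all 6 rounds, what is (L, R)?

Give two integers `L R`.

Round 1 (k=18): L=84 R=11
Round 2 (k=1): L=11 R=70
Round 3 (k=37): L=70 R=46
Round 4 (k=27): L=46 R=167
Round 5 (k=10): L=167 R=163
Round 6 (k=9): L=163 R=101

Answer: 163 101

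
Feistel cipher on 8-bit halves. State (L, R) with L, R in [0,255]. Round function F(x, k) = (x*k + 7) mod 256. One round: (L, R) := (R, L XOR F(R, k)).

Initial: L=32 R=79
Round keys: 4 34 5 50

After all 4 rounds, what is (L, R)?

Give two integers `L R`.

Answer: 146 233

Derivation:
Round 1 (k=4): L=79 R=99
Round 2 (k=34): L=99 R=98
Round 3 (k=5): L=98 R=146
Round 4 (k=50): L=146 R=233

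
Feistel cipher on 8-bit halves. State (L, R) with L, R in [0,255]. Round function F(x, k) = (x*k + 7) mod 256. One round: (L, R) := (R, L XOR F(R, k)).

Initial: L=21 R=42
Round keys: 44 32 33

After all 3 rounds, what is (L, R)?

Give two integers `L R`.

Round 1 (k=44): L=42 R=42
Round 2 (k=32): L=42 R=109
Round 3 (k=33): L=109 R=62

Answer: 109 62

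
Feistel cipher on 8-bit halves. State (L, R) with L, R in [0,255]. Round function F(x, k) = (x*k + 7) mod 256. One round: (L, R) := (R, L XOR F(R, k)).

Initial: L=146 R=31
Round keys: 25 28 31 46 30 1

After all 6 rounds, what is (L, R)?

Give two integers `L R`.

Answer: 22 196

Derivation:
Round 1 (k=25): L=31 R=156
Round 2 (k=28): L=156 R=8
Round 3 (k=31): L=8 R=99
Round 4 (k=46): L=99 R=217
Round 5 (k=30): L=217 R=22
Round 6 (k=1): L=22 R=196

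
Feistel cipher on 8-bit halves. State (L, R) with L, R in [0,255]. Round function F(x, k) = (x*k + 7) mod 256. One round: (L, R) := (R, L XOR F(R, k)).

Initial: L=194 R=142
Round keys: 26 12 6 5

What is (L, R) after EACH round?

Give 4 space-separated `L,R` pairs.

Answer: 142,177 177,221 221,132 132,70

Derivation:
Round 1 (k=26): L=142 R=177
Round 2 (k=12): L=177 R=221
Round 3 (k=6): L=221 R=132
Round 4 (k=5): L=132 R=70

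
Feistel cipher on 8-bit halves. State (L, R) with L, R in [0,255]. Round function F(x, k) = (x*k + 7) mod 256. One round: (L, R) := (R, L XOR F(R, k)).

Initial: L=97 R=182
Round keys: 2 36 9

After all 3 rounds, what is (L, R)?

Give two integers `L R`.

Answer: 57 26

Derivation:
Round 1 (k=2): L=182 R=18
Round 2 (k=36): L=18 R=57
Round 3 (k=9): L=57 R=26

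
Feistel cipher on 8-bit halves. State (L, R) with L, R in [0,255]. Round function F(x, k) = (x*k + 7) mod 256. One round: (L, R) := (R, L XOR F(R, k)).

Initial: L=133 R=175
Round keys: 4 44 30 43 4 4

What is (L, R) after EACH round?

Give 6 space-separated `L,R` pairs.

Answer: 175,70 70,160 160,129 129,18 18,206 206,45

Derivation:
Round 1 (k=4): L=175 R=70
Round 2 (k=44): L=70 R=160
Round 3 (k=30): L=160 R=129
Round 4 (k=43): L=129 R=18
Round 5 (k=4): L=18 R=206
Round 6 (k=4): L=206 R=45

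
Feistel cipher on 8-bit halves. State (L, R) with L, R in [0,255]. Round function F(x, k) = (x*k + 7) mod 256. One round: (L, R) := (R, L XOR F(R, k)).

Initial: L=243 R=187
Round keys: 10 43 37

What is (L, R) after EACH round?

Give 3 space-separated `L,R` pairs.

Round 1 (k=10): L=187 R=166
Round 2 (k=43): L=166 R=82
Round 3 (k=37): L=82 R=71

Answer: 187,166 166,82 82,71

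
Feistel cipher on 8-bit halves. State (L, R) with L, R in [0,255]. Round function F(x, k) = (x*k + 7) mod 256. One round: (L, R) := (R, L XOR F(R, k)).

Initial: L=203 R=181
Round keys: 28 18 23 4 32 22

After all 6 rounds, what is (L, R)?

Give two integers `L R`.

Answer: 10 90

Derivation:
Round 1 (k=28): L=181 R=24
Round 2 (k=18): L=24 R=2
Round 3 (k=23): L=2 R=45
Round 4 (k=4): L=45 R=185
Round 5 (k=32): L=185 R=10
Round 6 (k=22): L=10 R=90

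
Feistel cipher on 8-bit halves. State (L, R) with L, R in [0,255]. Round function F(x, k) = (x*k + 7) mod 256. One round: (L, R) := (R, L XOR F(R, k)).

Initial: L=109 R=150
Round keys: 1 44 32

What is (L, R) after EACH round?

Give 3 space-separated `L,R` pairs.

Round 1 (k=1): L=150 R=240
Round 2 (k=44): L=240 R=209
Round 3 (k=32): L=209 R=215

Answer: 150,240 240,209 209,215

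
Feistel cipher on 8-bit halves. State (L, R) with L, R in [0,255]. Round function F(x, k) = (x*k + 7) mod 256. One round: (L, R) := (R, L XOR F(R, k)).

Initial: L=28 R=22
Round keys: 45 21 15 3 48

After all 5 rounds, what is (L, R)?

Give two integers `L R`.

Answer: 217 139

Derivation:
Round 1 (k=45): L=22 R=249
Round 2 (k=21): L=249 R=98
Round 3 (k=15): L=98 R=60
Round 4 (k=3): L=60 R=217
Round 5 (k=48): L=217 R=139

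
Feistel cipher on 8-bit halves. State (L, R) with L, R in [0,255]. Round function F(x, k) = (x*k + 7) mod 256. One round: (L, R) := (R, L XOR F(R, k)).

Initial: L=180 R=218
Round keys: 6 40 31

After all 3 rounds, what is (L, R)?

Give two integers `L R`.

Round 1 (k=6): L=218 R=151
Round 2 (k=40): L=151 R=69
Round 3 (k=31): L=69 R=245

Answer: 69 245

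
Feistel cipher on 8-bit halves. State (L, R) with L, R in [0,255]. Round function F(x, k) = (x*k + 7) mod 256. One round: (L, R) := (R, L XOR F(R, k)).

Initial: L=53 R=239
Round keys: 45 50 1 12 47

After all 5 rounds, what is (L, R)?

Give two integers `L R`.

Round 1 (k=45): L=239 R=63
Round 2 (k=50): L=63 R=186
Round 3 (k=1): L=186 R=254
Round 4 (k=12): L=254 R=85
Round 5 (k=47): L=85 R=92

Answer: 85 92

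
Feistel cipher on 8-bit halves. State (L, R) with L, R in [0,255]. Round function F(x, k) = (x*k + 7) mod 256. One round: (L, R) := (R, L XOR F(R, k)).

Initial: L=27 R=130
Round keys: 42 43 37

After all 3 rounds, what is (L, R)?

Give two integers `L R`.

Round 1 (k=42): L=130 R=64
Round 2 (k=43): L=64 R=69
Round 3 (k=37): L=69 R=64

Answer: 69 64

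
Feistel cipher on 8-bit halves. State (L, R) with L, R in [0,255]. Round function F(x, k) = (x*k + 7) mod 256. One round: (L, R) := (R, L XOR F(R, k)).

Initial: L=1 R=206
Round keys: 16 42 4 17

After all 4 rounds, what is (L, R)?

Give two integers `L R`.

Round 1 (k=16): L=206 R=230
Round 2 (k=42): L=230 R=13
Round 3 (k=4): L=13 R=221
Round 4 (k=17): L=221 R=185

Answer: 221 185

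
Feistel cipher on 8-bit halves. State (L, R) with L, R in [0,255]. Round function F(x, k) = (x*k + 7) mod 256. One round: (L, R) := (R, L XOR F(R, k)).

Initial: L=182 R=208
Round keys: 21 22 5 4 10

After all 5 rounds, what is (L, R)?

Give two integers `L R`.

Answer: 166 106

Derivation:
Round 1 (k=21): L=208 R=161
Round 2 (k=22): L=161 R=13
Round 3 (k=5): L=13 R=233
Round 4 (k=4): L=233 R=166
Round 5 (k=10): L=166 R=106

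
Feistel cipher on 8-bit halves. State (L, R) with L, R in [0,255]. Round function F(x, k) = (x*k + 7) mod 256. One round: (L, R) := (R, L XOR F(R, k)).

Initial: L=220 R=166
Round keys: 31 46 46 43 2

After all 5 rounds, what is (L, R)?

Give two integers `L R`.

Round 1 (k=31): L=166 R=253
Round 2 (k=46): L=253 R=219
Round 3 (k=46): L=219 R=156
Round 4 (k=43): L=156 R=224
Round 5 (k=2): L=224 R=91

Answer: 224 91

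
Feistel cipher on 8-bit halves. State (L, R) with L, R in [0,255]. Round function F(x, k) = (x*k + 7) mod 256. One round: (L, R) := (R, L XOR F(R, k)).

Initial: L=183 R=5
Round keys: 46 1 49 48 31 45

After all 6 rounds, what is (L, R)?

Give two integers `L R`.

Answer: 101 155

Derivation:
Round 1 (k=46): L=5 R=90
Round 2 (k=1): L=90 R=100
Round 3 (k=49): L=100 R=113
Round 4 (k=48): L=113 R=83
Round 5 (k=31): L=83 R=101
Round 6 (k=45): L=101 R=155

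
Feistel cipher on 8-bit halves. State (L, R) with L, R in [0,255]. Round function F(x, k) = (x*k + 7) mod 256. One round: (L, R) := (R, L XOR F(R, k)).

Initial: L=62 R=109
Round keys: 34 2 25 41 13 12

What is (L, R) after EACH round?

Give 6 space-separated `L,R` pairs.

Answer: 109,191 191,232 232,16 16,127 127,106 106,128

Derivation:
Round 1 (k=34): L=109 R=191
Round 2 (k=2): L=191 R=232
Round 3 (k=25): L=232 R=16
Round 4 (k=41): L=16 R=127
Round 5 (k=13): L=127 R=106
Round 6 (k=12): L=106 R=128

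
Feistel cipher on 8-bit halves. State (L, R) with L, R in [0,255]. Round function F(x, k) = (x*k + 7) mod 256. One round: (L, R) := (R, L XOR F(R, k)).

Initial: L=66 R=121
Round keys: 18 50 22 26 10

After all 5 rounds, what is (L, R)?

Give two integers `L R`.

Round 1 (k=18): L=121 R=203
Round 2 (k=50): L=203 R=212
Round 3 (k=22): L=212 R=244
Round 4 (k=26): L=244 R=27
Round 5 (k=10): L=27 R=225

Answer: 27 225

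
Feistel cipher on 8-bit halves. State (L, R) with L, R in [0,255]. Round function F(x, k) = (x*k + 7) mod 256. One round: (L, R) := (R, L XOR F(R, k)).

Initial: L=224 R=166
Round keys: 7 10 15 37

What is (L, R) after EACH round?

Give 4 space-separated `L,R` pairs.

Answer: 166,113 113,215 215,209 209,235

Derivation:
Round 1 (k=7): L=166 R=113
Round 2 (k=10): L=113 R=215
Round 3 (k=15): L=215 R=209
Round 4 (k=37): L=209 R=235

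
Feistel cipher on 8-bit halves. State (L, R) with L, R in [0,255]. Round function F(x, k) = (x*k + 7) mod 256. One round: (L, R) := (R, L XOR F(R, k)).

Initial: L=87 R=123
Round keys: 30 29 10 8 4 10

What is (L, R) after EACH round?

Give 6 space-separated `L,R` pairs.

Round 1 (k=30): L=123 R=38
Round 2 (k=29): L=38 R=46
Round 3 (k=10): L=46 R=245
Round 4 (k=8): L=245 R=129
Round 5 (k=4): L=129 R=254
Round 6 (k=10): L=254 R=114

Answer: 123,38 38,46 46,245 245,129 129,254 254,114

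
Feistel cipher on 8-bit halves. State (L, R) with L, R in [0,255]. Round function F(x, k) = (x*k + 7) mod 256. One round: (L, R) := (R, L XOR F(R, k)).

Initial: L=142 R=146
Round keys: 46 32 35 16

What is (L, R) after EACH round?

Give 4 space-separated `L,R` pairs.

Answer: 146,205 205,53 53,139 139,130

Derivation:
Round 1 (k=46): L=146 R=205
Round 2 (k=32): L=205 R=53
Round 3 (k=35): L=53 R=139
Round 4 (k=16): L=139 R=130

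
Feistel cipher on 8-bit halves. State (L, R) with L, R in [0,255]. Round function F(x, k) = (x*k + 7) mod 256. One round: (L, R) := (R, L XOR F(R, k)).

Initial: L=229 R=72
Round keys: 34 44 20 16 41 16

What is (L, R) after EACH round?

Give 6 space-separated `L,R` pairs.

Round 1 (k=34): L=72 R=114
Round 2 (k=44): L=114 R=215
Round 3 (k=20): L=215 R=161
Round 4 (k=16): L=161 R=192
Round 5 (k=41): L=192 R=102
Round 6 (k=16): L=102 R=167

Answer: 72,114 114,215 215,161 161,192 192,102 102,167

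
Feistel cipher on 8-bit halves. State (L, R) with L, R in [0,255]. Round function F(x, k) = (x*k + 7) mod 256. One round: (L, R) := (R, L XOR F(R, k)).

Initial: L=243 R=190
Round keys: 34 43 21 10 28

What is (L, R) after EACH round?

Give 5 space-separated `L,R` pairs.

Answer: 190,176 176,41 41,212 212,102 102,251

Derivation:
Round 1 (k=34): L=190 R=176
Round 2 (k=43): L=176 R=41
Round 3 (k=21): L=41 R=212
Round 4 (k=10): L=212 R=102
Round 5 (k=28): L=102 R=251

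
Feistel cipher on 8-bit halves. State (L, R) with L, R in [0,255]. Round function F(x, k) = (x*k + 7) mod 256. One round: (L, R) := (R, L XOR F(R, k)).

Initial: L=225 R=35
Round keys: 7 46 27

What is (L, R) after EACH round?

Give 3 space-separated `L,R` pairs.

Answer: 35,29 29,30 30,44

Derivation:
Round 1 (k=7): L=35 R=29
Round 2 (k=46): L=29 R=30
Round 3 (k=27): L=30 R=44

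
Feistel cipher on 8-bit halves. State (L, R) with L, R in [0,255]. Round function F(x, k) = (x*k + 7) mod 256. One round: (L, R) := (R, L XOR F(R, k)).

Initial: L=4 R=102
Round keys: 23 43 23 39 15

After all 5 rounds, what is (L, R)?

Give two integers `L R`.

Answer: 5 88

Derivation:
Round 1 (k=23): L=102 R=53
Round 2 (k=43): L=53 R=136
Round 3 (k=23): L=136 R=10
Round 4 (k=39): L=10 R=5
Round 5 (k=15): L=5 R=88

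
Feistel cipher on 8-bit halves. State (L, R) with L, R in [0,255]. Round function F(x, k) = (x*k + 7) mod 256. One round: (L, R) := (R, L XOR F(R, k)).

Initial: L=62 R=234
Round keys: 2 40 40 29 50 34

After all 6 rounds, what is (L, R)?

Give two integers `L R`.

Round 1 (k=2): L=234 R=229
Round 2 (k=40): L=229 R=37
Round 3 (k=40): L=37 R=42
Round 4 (k=29): L=42 R=236
Round 5 (k=50): L=236 R=53
Round 6 (k=34): L=53 R=253

Answer: 53 253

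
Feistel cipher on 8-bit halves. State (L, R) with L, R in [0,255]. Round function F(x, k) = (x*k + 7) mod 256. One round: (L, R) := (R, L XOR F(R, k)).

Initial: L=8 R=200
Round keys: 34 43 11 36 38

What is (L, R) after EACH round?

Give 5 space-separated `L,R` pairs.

Answer: 200,159 159,116 116,156 156,131 131,229

Derivation:
Round 1 (k=34): L=200 R=159
Round 2 (k=43): L=159 R=116
Round 3 (k=11): L=116 R=156
Round 4 (k=36): L=156 R=131
Round 5 (k=38): L=131 R=229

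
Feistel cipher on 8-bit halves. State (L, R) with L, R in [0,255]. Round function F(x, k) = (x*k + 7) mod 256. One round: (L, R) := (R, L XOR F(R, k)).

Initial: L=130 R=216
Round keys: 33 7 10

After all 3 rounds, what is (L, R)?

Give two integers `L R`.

Round 1 (k=33): L=216 R=93
Round 2 (k=7): L=93 R=74
Round 3 (k=10): L=74 R=182

Answer: 74 182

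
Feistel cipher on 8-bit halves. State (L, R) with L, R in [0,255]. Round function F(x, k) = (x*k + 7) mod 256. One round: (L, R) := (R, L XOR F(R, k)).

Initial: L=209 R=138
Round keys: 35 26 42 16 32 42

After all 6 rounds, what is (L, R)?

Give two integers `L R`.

Round 1 (k=35): L=138 R=52
Round 2 (k=26): L=52 R=197
Round 3 (k=42): L=197 R=109
Round 4 (k=16): L=109 R=18
Round 5 (k=32): L=18 R=42
Round 6 (k=42): L=42 R=249

Answer: 42 249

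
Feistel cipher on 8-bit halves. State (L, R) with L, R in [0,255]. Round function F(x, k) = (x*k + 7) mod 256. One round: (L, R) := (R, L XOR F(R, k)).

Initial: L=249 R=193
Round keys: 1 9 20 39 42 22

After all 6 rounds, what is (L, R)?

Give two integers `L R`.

Round 1 (k=1): L=193 R=49
Round 2 (k=9): L=49 R=1
Round 3 (k=20): L=1 R=42
Round 4 (k=39): L=42 R=108
Round 5 (k=42): L=108 R=149
Round 6 (k=22): L=149 R=185

Answer: 149 185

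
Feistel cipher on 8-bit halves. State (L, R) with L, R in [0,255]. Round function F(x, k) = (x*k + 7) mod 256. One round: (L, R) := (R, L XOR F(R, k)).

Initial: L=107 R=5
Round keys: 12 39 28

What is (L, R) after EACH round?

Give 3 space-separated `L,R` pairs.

Round 1 (k=12): L=5 R=40
Round 2 (k=39): L=40 R=26
Round 3 (k=28): L=26 R=247

Answer: 5,40 40,26 26,247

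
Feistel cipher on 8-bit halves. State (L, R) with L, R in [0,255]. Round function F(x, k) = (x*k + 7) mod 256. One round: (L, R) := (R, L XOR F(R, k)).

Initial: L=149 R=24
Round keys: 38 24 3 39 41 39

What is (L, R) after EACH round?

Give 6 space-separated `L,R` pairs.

Answer: 24,2 2,47 47,150 150,206 206,147 147,162

Derivation:
Round 1 (k=38): L=24 R=2
Round 2 (k=24): L=2 R=47
Round 3 (k=3): L=47 R=150
Round 4 (k=39): L=150 R=206
Round 5 (k=41): L=206 R=147
Round 6 (k=39): L=147 R=162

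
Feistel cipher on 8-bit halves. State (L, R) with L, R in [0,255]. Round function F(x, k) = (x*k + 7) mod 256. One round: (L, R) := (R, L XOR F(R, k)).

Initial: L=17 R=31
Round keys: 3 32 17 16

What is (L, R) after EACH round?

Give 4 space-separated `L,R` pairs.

Answer: 31,117 117,184 184,74 74,31

Derivation:
Round 1 (k=3): L=31 R=117
Round 2 (k=32): L=117 R=184
Round 3 (k=17): L=184 R=74
Round 4 (k=16): L=74 R=31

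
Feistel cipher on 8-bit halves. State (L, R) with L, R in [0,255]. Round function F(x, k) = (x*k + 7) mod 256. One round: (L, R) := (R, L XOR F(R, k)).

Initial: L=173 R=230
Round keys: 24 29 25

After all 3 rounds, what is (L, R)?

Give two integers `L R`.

Round 1 (k=24): L=230 R=58
Round 2 (k=29): L=58 R=127
Round 3 (k=25): L=127 R=84

Answer: 127 84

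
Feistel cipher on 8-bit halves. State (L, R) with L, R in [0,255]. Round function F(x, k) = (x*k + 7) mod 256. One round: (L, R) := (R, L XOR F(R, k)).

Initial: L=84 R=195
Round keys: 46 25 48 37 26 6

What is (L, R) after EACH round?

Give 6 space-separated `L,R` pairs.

Answer: 195,69 69,7 7,18 18,166 166,241 241,11

Derivation:
Round 1 (k=46): L=195 R=69
Round 2 (k=25): L=69 R=7
Round 3 (k=48): L=7 R=18
Round 4 (k=37): L=18 R=166
Round 5 (k=26): L=166 R=241
Round 6 (k=6): L=241 R=11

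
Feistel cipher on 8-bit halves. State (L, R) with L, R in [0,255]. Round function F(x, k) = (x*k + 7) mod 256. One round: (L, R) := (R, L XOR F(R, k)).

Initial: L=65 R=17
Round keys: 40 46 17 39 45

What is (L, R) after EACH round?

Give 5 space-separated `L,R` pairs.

Answer: 17,238 238,218 218,111 111,42 42,6

Derivation:
Round 1 (k=40): L=17 R=238
Round 2 (k=46): L=238 R=218
Round 3 (k=17): L=218 R=111
Round 4 (k=39): L=111 R=42
Round 5 (k=45): L=42 R=6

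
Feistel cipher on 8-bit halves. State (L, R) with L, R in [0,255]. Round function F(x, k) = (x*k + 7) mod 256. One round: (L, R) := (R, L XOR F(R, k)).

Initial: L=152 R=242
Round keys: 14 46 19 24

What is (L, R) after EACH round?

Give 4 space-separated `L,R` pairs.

Round 1 (k=14): L=242 R=219
Round 2 (k=46): L=219 R=147
Round 3 (k=19): L=147 R=43
Round 4 (k=24): L=43 R=156

Answer: 242,219 219,147 147,43 43,156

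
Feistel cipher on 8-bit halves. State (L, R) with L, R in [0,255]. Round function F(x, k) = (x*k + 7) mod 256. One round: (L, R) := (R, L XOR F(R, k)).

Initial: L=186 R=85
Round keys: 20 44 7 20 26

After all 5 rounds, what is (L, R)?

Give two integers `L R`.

Round 1 (k=20): L=85 R=17
Round 2 (k=44): L=17 R=166
Round 3 (k=7): L=166 R=128
Round 4 (k=20): L=128 R=161
Round 5 (k=26): L=161 R=225

Answer: 161 225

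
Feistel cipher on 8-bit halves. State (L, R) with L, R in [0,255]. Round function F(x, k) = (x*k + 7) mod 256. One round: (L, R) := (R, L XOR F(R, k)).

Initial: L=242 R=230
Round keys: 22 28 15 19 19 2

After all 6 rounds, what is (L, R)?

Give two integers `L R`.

Round 1 (k=22): L=230 R=57
Round 2 (k=28): L=57 R=165
Round 3 (k=15): L=165 R=139
Round 4 (k=19): L=139 R=253
Round 5 (k=19): L=253 R=69
Round 6 (k=2): L=69 R=108

Answer: 69 108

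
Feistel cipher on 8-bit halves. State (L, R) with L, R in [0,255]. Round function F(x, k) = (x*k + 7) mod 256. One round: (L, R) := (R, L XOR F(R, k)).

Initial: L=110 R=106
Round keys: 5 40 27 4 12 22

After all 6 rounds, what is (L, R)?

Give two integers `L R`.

Answer: 198 85

Derivation:
Round 1 (k=5): L=106 R=119
Round 2 (k=40): L=119 R=245
Round 3 (k=27): L=245 R=169
Round 4 (k=4): L=169 R=94
Round 5 (k=12): L=94 R=198
Round 6 (k=22): L=198 R=85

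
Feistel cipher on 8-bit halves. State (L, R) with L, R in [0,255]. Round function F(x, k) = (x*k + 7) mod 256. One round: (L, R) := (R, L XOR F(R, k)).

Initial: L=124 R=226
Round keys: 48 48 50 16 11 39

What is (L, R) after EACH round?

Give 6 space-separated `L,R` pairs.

Round 1 (k=48): L=226 R=27
Round 2 (k=48): L=27 R=245
Round 3 (k=50): L=245 R=250
Round 4 (k=16): L=250 R=82
Round 5 (k=11): L=82 R=119
Round 6 (k=39): L=119 R=122

Answer: 226,27 27,245 245,250 250,82 82,119 119,122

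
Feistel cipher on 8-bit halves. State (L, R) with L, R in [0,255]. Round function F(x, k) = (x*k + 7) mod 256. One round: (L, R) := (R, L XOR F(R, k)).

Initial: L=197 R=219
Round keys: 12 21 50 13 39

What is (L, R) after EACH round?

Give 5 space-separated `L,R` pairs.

Round 1 (k=12): L=219 R=142
Round 2 (k=21): L=142 R=118
Round 3 (k=50): L=118 R=157
Round 4 (k=13): L=157 R=118
Round 5 (k=39): L=118 R=156

Answer: 219,142 142,118 118,157 157,118 118,156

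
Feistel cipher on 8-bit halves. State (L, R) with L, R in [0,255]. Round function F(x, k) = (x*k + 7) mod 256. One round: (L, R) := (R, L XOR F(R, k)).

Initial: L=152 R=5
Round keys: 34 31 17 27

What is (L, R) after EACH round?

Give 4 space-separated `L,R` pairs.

Answer: 5,41 41,251 251,155 155,155

Derivation:
Round 1 (k=34): L=5 R=41
Round 2 (k=31): L=41 R=251
Round 3 (k=17): L=251 R=155
Round 4 (k=27): L=155 R=155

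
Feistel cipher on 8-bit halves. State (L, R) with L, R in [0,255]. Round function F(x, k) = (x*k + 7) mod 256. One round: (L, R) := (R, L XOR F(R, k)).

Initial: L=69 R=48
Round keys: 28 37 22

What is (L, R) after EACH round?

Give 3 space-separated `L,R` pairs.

Answer: 48,2 2,97 97,95

Derivation:
Round 1 (k=28): L=48 R=2
Round 2 (k=37): L=2 R=97
Round 3 (k=22): L=97 R=95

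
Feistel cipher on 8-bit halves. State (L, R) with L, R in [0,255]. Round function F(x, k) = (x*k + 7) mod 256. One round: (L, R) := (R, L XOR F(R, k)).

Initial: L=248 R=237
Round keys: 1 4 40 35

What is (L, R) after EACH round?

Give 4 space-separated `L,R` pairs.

Answer: 237,12 12,218 218,27 27,98

Derivation:
Round 1 (k=1): L=237 R=12
Round 2 (k=4): L=12 R=218
Round 3 (k=40): L=218 R=27
Round 4 (k=35): L=27 R=98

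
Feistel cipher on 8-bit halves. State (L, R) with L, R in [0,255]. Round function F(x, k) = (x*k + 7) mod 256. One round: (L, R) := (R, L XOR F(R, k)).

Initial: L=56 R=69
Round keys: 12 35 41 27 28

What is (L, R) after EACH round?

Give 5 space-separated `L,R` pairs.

Answer: 69,123 123,157 157,87 87,169 169,212

Derivation:
Round 1 (k=12): L=69 R=123
Round 2 (k=35): L=123 R=157
Round 3 (k=41): L=157 R=87
Round 4 (k=27): L=87 R=169
Round 5 (k=28): L=169 R=212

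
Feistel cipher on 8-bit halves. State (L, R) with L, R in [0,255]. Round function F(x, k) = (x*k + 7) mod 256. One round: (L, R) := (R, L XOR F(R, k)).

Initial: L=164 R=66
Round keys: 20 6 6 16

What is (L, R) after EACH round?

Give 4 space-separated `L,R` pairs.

Round 1 (k=20): L=66 R=139
Round 2 (k=6): L=139 R=11
Round 3 (k=6): L=11 R=194
Round 4 (k=16): L=194 R=44

Answer: 66,139 139,11 11,194 194,44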